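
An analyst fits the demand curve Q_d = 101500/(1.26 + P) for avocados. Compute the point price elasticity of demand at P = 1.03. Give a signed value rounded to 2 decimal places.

dQ_d/dP = −101500/(1.26 + P)² = -19355.1. At P = 1.03, Q_d = 44323.1.
Ed = (dQ_d/dP)·(P/Q_d) = (-19355.1) × (1.03/44323.1) = -0.4497…

-0.45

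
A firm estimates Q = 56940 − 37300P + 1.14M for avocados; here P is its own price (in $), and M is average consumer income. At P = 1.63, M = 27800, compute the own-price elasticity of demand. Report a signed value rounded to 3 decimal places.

-2.184

At the given values, Q = 56940 − 37300(1.63) + 1.14(27800) = 27833.
∂Q/∂P = −37300.
E = (-37300) × (1.63/27833) = -2.18442…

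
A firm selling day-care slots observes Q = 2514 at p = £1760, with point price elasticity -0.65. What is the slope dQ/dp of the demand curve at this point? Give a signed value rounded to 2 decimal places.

-0.93

Ed = (dQ/dp)·(p/Q) ⇒ dQ/dp = Ed·Q/p = (-0.65)·2514/1760 = -0.9284…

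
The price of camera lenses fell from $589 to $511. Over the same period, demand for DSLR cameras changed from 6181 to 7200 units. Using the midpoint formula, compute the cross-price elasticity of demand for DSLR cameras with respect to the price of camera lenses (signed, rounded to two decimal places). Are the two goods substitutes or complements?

-1.07; complements

%ΔQ_{DSLR cameras} = (7200 − 6181)/avg = 1019/6690.5 = 0.152305…
%ΔP_{camera lenses} = (511 − 589)/avg = -78/550 = -0.141818…
E_cross = (1019/6690.5) / (-78/550) = -1.0739…
E_cross < 0 ⇒ the goods are complements.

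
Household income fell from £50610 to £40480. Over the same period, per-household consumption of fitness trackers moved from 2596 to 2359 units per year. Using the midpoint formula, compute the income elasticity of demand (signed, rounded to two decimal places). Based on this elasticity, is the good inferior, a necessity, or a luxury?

%ΔQ = (2359 − 2596)/[( 2596 + 2359)/2] = -237/2477.5 = -0.095660…
%ΔIncome = (40480 − 50610)/[( 50610 + 40480)/2] = -10130/45545 = -0.222417…
E_income = (-237/2477.5) / (-10130/45545) = 0.4300…
0 < E_income < 1 ⇒ normal good, necessity.

0.43; necessity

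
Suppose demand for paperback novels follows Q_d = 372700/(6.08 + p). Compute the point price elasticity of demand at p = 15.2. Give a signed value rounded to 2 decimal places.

dQ_d/dp = −372700/(6.08 + p)² = -823.031. At p = 15.2, Q_d = 17514.1.
Ed = (dQ_d/dp)·(p/Q_d) = (-823.031) × (15.2/17514.1) = -0.7142…

-0.71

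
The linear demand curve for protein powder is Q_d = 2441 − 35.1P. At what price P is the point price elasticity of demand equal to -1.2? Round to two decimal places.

37.93

Ed = −35.1P/(2441 − 35.1P). Set this equal to -1.2:
35.1P = 1.2·(2441 − 35.1P) ⇒ 35.1P(1 + 1.2) = 1.2·2441
P = 1.2·2441 / (35.1·2.2) = 37.9331…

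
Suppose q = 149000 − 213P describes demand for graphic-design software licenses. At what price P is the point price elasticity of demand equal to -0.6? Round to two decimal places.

Ed = −213P/(149000 − 213P). Set this equal to -0.6:
213P = 0.6·(149000 − 213P) ⇒ 213P(1 + 0.6) = 0.6·149000
P = 0.6·149000 / (213·1.6) = 262.3239…

262.32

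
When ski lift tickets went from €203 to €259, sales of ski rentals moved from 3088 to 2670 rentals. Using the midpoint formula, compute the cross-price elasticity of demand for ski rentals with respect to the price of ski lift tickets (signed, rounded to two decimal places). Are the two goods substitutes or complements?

-0.60; complements

%ΔQ_{ski rentals} = (2670 − 3088)/avg = -418/2879 = -0.145189…
%ΔP_{ski lift tickets} = (259 − 203)/avg = 56/231 = 0.242424…
E_cross = (-418/2879) / (56/231) = -0.5989…
E_cross < 0 ⇒ the goods are complements.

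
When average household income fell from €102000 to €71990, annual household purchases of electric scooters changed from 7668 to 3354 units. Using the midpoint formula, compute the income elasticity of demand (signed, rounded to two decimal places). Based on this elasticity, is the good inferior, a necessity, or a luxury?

%ΔQ = (3354 − 7668)/[( 7668 + 3354)/2] = -4314/5511 = -0.782798…
%ΔIncome = (71990 − 102000)/[( 102000 + 71990)/2] = -30010/86995 = -0.344962…
E_income = (-4314/5511) / (-30010/86995) = 2.2692…
E_income > 1 ⇒ normal good, luxury.

2.27; luxury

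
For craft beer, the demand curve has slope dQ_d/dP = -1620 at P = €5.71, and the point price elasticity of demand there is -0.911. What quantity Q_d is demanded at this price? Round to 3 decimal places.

Ed = (dQ_d/dP)·(P/Q_d) ⇒ Q_d = (dQ_d/dP)·P/Ed = (-1620)·5.71/(-0.911) = 10153.89681…

10153.897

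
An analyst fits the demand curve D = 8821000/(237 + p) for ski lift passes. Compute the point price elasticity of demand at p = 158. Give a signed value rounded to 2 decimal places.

dD/dp = −8821000/(237 + p)² = -56.5358. At p = 158, D = 22331.6.
Ed = (dD/dp)·(p/D) = (-56.5358) × (158/22331.6) = -0.4

-0.40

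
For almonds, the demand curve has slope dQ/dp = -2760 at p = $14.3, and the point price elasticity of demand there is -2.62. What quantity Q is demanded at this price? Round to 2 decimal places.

15064.12

Ed = (dQ/dp)·(p/Q) ⇒ Q = (dQ/dp)·p/Ed = (-2760)·14.3/(-2.62) = 15064.1221…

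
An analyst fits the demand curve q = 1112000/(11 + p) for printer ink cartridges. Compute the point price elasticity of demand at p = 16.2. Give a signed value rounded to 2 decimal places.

dq/dp = −1112000/(11 + p)² = -1503.03. At p = 16.2, q = 40882.4.
Ed = (dq/dp)·(p/q) = (-1503.03) × (16.2/40882.4) = -0.5955…

-0.60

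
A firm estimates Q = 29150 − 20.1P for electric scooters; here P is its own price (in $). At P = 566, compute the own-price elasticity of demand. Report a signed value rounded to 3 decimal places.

At the given values, Q = 29150 − 20.1(566) = 17773.4.
∂Q/∂P = −20.1.
E = (-20.1) × (566/17773.4) = -0.64009…

-0.640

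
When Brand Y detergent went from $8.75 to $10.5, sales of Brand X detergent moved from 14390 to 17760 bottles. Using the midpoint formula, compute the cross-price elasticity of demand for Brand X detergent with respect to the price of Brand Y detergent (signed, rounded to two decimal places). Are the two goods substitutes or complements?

1.15; substitutes

%ΔQ_{Brand X detergent} = (17760 − 14390)/avg = 3370/16075 = 0.209642…
%ΔP_{Brand Y detergent} = (10.5 − 8.75)/avg = 1.75/9.625 = 0.181818…
E_cross = (3370/16075) / (1.75/9.625) = 1.1530…
E_cross > 0 ⇒ the goods are substitutes.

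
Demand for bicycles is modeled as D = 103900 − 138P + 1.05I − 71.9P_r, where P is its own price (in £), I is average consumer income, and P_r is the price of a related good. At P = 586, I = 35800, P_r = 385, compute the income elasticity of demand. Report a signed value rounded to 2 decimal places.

1.14

At the given values, D = 103900 − 138(586) + 1.05(35800) − 71.9(385) = 32940.5.
∂D/∂I = 1.05.
E = (1.05) × (35800/32940.5) = 1.1411…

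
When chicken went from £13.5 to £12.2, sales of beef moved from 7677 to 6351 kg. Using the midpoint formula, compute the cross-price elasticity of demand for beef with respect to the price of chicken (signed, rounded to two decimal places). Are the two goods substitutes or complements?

1.87; substitutes

%ΔQ_{beef} = (6351 − 7677)/avg = -1326/7014 = -0.189050…
%ΔP_{chicken} = (12.2 − 13.5)/avg = -1.3/12.85 = -0.101167…
E_cross = (-1326/7014) / (-1.3/12.85) = 1.8686…
E_cross > 0 ⇒ the goods are substitutes.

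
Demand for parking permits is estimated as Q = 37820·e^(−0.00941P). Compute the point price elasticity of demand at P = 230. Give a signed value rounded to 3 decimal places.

-2.164

dQ/dP = −0.00941·Q = -40.8665. At P = 230, Q = 4342.88.
Ed = (dQ/dP)·(P/Q) = (-40.8665) × (230/4342.88) = -2.1643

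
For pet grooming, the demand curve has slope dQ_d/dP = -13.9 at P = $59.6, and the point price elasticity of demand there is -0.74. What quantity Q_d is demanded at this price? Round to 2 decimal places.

1119.51

Ed = (dQ_d/dP)·(P/Q_d) ⇒ Q_d = (dQ_d/dP)·P/Ed = (-13.9)·59.6/(-0.74) = 1119.5135…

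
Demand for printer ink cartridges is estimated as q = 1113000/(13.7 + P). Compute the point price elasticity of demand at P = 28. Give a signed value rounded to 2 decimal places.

dq/dP = −1113000/(13.7 + P)² = -640.063. At P = 28, q = 26690.6.
Ed = (dq/dP)·(P/q) = (-640.063) × (28/26690.6) = -0.6714…

-0.67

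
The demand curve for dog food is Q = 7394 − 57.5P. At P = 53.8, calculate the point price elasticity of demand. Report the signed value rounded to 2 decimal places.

-0.72

dQ/dP = −57.5. At P = 53.8, Q = 7394 − 57.5(53.8) = 4300.5.
Ed = (dQ/dP)·(P/Q) = −57.5 × (53.8/4300.5) = -0.7193…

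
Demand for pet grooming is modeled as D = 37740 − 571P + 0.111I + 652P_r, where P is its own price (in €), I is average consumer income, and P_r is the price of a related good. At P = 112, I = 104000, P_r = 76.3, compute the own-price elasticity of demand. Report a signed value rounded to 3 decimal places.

At the given values, D = 37740 − 571(112) + 0.111(104000) + 652(76.3) = 35079.6.
∂D/∂P = −571.
E = (-571) × (112/35079.6) = -1.82305…

-1.823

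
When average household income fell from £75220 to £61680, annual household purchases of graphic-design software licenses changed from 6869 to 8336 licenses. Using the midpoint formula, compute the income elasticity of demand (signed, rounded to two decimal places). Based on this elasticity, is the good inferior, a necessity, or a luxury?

%ΔQ = (8336 − 6869)/[( 6869 + 8336)/2] = 1467/7602.5 = 0.192962…
%ΔIncome = (61680 − 75220)/[( 75220 + 61680)/2] = -13540/68450 = -0.197808…
E_income = (1467/7602.5) / (-13540/68450) = -0.9755…
E_income < 0 ⇒ inferior good.

-0.98; inferior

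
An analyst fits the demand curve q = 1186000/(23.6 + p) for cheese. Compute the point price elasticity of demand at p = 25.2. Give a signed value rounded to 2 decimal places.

-0.52

dq/dp = −1186000/(23.6 + p)² = -498.018. At p = 25.2, q = 24303.3.
Ed = (dq/dp)·(p/q) = (-498.018) × (25.2/24303.3) = -0.5163…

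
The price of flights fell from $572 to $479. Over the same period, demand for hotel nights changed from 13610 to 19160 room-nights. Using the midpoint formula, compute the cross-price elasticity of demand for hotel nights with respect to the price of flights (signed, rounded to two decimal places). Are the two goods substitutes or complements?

%ΔQ_{hotel nights} = (19160 − 13610)/avg = 5550/16385 = 0.338724…
%ΔP_{flights} = (479 − 572)/avg = -93/525.5 = -0.176974…
E_cross = (5550/16385) / (-93/525.5) = -1.9139…
E_cross < 0 ⇒ the goods are complements.

-1.91; complements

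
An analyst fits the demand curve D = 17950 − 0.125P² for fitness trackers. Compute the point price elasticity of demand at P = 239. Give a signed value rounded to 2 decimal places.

dD/dP = −2·0.125·P = -59.75. At P = 239, D = 10809.875.
Ed = (dD/dP)·(P/D) = (-59.75) × (239/10809.875) = -1.3210…

-1.32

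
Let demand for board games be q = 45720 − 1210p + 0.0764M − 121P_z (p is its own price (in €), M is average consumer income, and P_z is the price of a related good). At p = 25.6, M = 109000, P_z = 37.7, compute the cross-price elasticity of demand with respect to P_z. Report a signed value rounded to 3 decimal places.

At the given values, q = 45720 − 1210(25.6) + 0.0764(109000) − 121(37.7) = 18509.9.
∂q/∂P_z = -121.
E = (-121) × (37.7/18509.9) = -0.24644…

-0.246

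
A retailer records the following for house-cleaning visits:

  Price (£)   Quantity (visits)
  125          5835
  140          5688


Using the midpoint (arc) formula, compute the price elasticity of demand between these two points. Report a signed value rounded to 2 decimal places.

%ΔQ = (5688 − 5835) / [(5835 + 5688)/2] = -147/5761.5 = -0.025514…
%ΔP = (140 − 125) / [(125 + 140)/2] = 15/132.5 = 0.113207…
Arc Ed = %ΔQ / %ΔP = (-147/5761.5) / (15/132.5) = -0.2253…

-0.23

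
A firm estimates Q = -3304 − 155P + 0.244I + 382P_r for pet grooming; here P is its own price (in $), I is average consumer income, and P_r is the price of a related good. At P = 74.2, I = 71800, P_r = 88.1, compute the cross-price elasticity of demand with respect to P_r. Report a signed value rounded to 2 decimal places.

At the given values, Q = -3304 − 155(74.2) + 0.244(71800) + 382(88.1) = 36368.4.
∂Q/∂P_r = 382.
E = (382) × (88.1/36368.4) = 0.9253…

0.93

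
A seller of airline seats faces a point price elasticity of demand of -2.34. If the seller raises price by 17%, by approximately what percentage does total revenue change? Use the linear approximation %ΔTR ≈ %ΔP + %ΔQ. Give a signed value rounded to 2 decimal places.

-22.78%

%ΔQ ≈ Ed × %ΔP = (-2.34) × (+17%) = -39.7800%
%ΔTR ≈ %ΔP + %ΔQ = (+17%) + (-39.7800%) = -22.7800%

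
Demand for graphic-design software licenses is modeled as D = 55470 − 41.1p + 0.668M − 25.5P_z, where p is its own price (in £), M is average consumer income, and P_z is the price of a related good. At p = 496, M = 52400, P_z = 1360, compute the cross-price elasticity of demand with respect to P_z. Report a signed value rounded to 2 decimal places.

-0.98

At the given values, D = 55470 − 41.1(496) + 0.668(52400) − 25.5(1360) = 35407.6.
∂D/∂P_z = -25.5.
E = (-25.5) × (1360/35407.6) = -0.9794…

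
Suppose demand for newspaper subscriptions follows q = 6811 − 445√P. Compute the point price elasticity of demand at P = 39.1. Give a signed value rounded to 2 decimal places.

dq/dP = −445/(2√P) = -35.5829. At P = 39.1, q = 4028.42.
Ed = (dq/dP)·(P/q) = (-35.5829) × (39.1/4028.42) = -0.3453…

-0.35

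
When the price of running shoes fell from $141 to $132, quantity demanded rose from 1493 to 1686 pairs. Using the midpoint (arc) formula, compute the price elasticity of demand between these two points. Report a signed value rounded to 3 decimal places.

-1.842

%ΔQ = (1686 − 1493) / [(1493 + 1686)/2] = 193/1589.5 = 0.121421…
%ΔP = (132 − 141) / [(141 + 132)/2] = -9/136.5 = -0.065934…
Arc Ed = %ΔQ / %ΔP = (193/1589.5) / (-9/136.5) = -1.84156…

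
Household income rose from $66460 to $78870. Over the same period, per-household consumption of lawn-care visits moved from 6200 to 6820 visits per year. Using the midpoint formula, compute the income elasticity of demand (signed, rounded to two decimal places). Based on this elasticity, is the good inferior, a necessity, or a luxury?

%ΔQ = (6820 − 6200)/[( 6200 + 6820)/2] = 620/6510 = 0.095238…
%ΔIncome = (78870 − 66460)/[( 66460 + 78870)/2] = 12410/72665 = 0.170783…
E_income = (620/6510) / (12410/72665) = 0.5576…
0 < E_income < 1 ⇒ normal good, necessity.

0.56; necessity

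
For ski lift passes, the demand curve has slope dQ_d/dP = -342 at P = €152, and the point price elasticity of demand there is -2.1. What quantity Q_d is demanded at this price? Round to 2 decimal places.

24754.29

Ed = (dQ_d/dP)·(P/Q_d) ⇒ Q_d = (dQ_d/dP)·P/Ed = (-342)·152/(-2.1) = 24754.2857…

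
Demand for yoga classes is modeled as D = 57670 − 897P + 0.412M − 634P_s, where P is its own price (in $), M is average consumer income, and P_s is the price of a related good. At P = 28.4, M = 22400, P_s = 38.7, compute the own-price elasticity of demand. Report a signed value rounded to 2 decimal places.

At the given values, D = 57670 − 897(28.4) + 0.412(22400) − 634(38.7) = 16888.2.
∂D/∂P = −897.
E = (-897) × (28.4/16888.2) = -1.5084…

-1.51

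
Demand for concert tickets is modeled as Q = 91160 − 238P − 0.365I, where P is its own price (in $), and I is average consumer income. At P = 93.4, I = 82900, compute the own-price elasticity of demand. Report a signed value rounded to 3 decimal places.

At the given values, Q = 91160 − 238(93.4) − 0.365(82900) = 38672.3.
∂Q/∂P = −238.
E = (-238) × (93.4/38672.3) = -0.57480…

-0.575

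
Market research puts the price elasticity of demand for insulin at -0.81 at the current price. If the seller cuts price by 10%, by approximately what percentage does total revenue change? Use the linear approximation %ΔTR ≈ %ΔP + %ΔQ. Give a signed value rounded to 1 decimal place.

-1.9%

%ΔQ ≈ Ed × %ΔP = (-0.81) × (-10%) = +8.1000%
%ΔTR ≈ %ΔP + %ΔQ = (-10%) + (+8.1000%) = -1.9000%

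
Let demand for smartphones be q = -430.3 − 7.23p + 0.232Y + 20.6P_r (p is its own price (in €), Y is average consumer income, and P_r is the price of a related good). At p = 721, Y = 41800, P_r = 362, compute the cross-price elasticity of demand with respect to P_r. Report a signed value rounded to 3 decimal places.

0.648

At the given values, q = -430.3 − 7.23(721) + 0.232(41800) + 20.6(362) = 11511.67.
∂q/∂P_r = 20.6.
E = (20.6) × (362/11511.67) = 0.64779…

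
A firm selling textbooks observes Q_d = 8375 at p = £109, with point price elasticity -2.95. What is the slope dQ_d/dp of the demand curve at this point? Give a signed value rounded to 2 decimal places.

-226.66

Ed = (dQ_d/dp)·(p/Q_d) ⇒ dQ_d/dp = Ed·Q_d/p = (-2.95)·8375/109 = -226.6628…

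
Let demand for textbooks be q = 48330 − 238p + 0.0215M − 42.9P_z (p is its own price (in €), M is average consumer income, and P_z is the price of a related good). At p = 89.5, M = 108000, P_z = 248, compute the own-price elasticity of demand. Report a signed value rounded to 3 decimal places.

At the given values, q = 48330 − 238(89.5) + 0.0215(108000) − 42.9(248) = 18711.8.
∂q/∂p = −238.
E = (-238) × (89.5/18711.8) = -1.13837…

-1.138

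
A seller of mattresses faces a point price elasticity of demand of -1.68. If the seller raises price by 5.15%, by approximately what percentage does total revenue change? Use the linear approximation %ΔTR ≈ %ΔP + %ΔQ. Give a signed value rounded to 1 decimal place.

%ΔQ ≈ Ed × %ΔP = (-1.68) × (+5.15%) = -8.6520%
%ΔTR ≈ %ΔP + %ΔQ = (+5.15%) + (-8.6520%) = -3.5020%

-3.5%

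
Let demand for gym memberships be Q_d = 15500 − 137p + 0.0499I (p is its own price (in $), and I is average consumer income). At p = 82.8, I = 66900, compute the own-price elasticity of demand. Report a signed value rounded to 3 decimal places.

At the given values, Q_d = 15500 − 137(82.8) + 0.0499(66900) = 7494.71.
∂Q_d/∂p = −137.
E = (-137) × (82.8/7494.71) = -1.51354…

-1.514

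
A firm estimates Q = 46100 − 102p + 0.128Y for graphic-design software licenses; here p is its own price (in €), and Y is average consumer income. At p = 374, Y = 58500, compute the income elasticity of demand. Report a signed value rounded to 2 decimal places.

0.48

At the given values, Q = 46100 − 102(374) + 0.128(58500) = 15440.
∂Q/∂Y = 0.128.
E = (0.128) × (58500/15440) = 0.4849…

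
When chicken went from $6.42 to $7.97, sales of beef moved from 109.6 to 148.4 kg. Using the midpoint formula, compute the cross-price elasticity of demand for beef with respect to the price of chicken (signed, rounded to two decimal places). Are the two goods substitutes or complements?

1.40; substitutes

%ΔQ_{beef} = (148.4 − 109.6)/avg = 38.8/129 = 0.300775…
%ΔP_{chicken} = (7.97 − 6.42)/avg = 1.55/7.195 = 0.215427…
E_cross = (38.8/129) / (1.55/7.195) = 1.3961…
E_cross > 0 ⇒ the goods are substitutes.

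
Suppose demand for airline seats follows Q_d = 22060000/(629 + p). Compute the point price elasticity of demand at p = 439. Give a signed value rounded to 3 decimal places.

dQ_d/dp = −22060000/(629 + p)² = -19.3403. At p = 439, Q_d = 20655.4.
Ed = (dQ_d/dp)·(p/Q_d) = (-19.3403) × (439/20655.4) = -0.41104…

-0.411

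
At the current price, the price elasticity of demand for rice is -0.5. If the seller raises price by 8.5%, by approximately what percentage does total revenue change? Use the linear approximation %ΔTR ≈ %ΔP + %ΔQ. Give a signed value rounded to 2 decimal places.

+4.25%

%ΔQ ≈ Ed × %ΔP = (-0.5) × (+8.5%) = -4.2500%
%ΔTR ≈ %ΔP + %ΔQ = (+8.5%) + (-4.2500%) = +4.2500%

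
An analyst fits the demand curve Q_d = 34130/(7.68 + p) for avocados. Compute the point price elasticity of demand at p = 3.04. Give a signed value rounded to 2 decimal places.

-0.28

dQ_d/dp = −34130/(7.68 + p)² = -296.993. At p = 3.04, Q_d = 3183.77.
Ed = (dQ_d/dp)·(p/Q_d) = (-296.993) × (3.04/3183.77) = -0.2835…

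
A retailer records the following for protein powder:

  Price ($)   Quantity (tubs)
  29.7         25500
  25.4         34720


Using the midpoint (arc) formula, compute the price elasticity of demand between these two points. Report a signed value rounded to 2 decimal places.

%ΔQ = (34720 − 25500) / [(25500 + 34720)/2] = 9220/30110 = 0.306210…
%ΔP = (25.4 − 29.7) / [(29.7 + 25.4)/2] = -4.3/27.55 = -0.156079…
Arc Ed = %ΔQ / %ΔP = (9220/30110) / (-4.3/27.55) = -1.9618…

-1.96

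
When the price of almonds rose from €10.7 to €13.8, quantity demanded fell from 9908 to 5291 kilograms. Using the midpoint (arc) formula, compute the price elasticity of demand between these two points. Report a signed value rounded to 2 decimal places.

%ΔQ = (5291 − 9908) / [(9908 + 5291)/2] = -4617/7599.5 = -0.607539…
%ΔP = (13.8 − 10.7) / [(10.7 + 13.8)/2] = 3.1/12.25 = 0.253061…
Arc Ed = %ΔQ / %ΔP = (-4617/7599.5) / (3.1/12.25) = -2.4007…

-2.40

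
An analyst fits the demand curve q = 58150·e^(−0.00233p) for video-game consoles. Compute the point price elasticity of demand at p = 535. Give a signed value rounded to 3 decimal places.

dq/dp = −0.00233·q = -38.9525. At p = 535, q = 16717.8.
Ed = (dq/dp)·(p/q) = (-38.9525) × (535/16717.8) = -1.24655

-1.247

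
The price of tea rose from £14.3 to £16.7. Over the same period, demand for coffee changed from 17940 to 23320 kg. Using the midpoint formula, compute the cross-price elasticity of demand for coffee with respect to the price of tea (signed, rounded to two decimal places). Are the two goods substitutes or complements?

%ΔQ_{coffee} = (23320 − 17940)/avg = 5380/20630 = 0.260785…
%ΔP_{tea} = (16.7 − 14.3)/avg = 2.4/15.5 = 0.154838…
E_cross = (5380/20630) / (2.4/15.5) = 1.6842…
E_cross > 0 ⇒ the goods are substitutes.

1.68; substitutes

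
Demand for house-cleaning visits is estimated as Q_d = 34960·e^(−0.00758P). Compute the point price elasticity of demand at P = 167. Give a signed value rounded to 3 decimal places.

-1.266

dQ_d/dP = −0.00758·Q_d = -74.7282. At P = 167, Q_d = 9858.6.
Ed = (dQ_d/dP)·(P/Q_d) = (-74.7282) × (167/9858.6) = -1.26586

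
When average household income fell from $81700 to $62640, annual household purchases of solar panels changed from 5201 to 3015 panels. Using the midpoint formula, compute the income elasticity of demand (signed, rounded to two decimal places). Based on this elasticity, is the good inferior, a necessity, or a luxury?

2.01; luxury

%ΔQ = (3015 − 5201)/[( 5201 + 3015)/2] = -2186/4108 = -0.532132…
%ΔIncome = (62640 − 81700)/[( 81700 + 62640)/2] = -19060/72170 = -0.264098…
E_income = (-2186/4108) / (-19060/72170) = 2.0149…
E_income > 1 ⇒ normal good, luxury.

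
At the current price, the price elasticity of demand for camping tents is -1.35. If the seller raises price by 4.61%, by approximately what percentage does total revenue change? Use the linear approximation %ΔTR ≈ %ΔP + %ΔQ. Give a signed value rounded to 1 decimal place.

-1.6%

%ΔQ ≈ Ed × %ΔP = (-1.35) × (+4.61%) = -6.2235%
%ΔTR ≈ %ΔP + %ΔQ = (+4.61%) + (-6.2235%) = -1.6135%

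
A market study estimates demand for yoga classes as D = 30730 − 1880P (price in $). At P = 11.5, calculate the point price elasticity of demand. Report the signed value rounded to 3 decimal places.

dD/dP = −1880. At P = 11.5, D = 30730 − 1880(11.5) = 9110.
Ed = (dD/dP)·(P/D) = −1880 × (11.5/9110) = -2.37321…

-2.373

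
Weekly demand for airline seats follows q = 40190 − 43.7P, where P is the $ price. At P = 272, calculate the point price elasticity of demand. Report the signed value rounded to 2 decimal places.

-0.42

dq/dP = −43.7. At P = 272, q = 40190 − 43.7(272) = 28303.6.
Ed = (dq/dP)·(P/q) = −43.7 × (272/28303.6) = -0.4199…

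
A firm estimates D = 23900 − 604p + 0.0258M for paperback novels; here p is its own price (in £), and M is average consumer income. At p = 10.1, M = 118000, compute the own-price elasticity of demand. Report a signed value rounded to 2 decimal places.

At the given values, D = 23900 − 604(10.1) + 0.0258(118000) = 20844.
∂D/∂p = −604.
E = (-604) × (10.1/20844) = -0.2926…

-0.29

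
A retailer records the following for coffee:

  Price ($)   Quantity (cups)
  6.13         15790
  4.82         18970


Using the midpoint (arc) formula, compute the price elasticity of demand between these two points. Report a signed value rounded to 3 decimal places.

%ΔQ = (18970 − 15790) / [(15790 + 18970)/2] = 3180/17380 = 0.182968…
%ΔP = (4.82 − 6.13) / [(6.13 + 4.82)/2] = -1.31/5.475 = -0.239269…
Arc Ed = %ΔQ / %ΔP = (3180/17380) / (-1.31/5.475) = -0.76469…

-0.765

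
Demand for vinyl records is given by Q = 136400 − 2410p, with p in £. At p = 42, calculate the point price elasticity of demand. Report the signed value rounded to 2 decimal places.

-2.88

dQ/dp = −2410. At p = 42, Q = 136400 − 2410(42) = 35180.
Ed = (dQ/dp)·(p/Q) = −2410 × (42/35180) = -2.8772…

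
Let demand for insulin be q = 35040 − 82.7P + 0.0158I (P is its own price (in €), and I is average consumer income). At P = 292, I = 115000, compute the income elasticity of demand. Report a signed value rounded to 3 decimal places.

0.143

At the given values, q = 35040 − 82.7(292) + 0.0158(115000) = 12708.6.
∂q/∂I = 0.0158.
E = (0.0158) × (115000/12708.6) = 0.14297…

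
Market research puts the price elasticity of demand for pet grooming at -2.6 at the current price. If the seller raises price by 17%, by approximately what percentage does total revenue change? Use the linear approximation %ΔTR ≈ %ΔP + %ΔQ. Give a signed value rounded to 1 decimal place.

-27.2%

%ΔQ ≈ Ed × %ΔP = (-2.6) × (+17%) = -44.2000%
%ΔTR ≈ %ΔP + %ΔQ = (+17%) + (-44.2000%) = -27.2000%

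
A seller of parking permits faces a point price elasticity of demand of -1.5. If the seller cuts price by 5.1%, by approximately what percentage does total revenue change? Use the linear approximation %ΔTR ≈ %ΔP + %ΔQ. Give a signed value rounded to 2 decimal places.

+2.55%

%ΔQ ≈ Ed × %ΔP = (-1.5) × (-5.1%) = +7.6500%
%ΔTR ≈ %ΔP + %ΔQ = (-5.1%) + (+7.6500%) = +2.5500%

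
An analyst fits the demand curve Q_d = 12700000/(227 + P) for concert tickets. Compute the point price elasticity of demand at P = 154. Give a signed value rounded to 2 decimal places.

dQ_d/dP = −12700000/(227 + P)² = -87.4891. At P = 154, Q_d = 33333.3.
Ed = (dQ_d/dP)·(P/Q_d) = (-87.4891) × (154/33333.3) = -0.4041…

-0.40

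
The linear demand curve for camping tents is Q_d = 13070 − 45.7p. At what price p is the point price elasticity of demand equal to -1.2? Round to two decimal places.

156.00

Ed = −45.7p/(13070 − 45.7p). Set this equal to -1.2:
45.7p = 1.2·(13070 − 45.7p) ⇒ 45.7p(1 + 1.2) = 1.2·13070
p = 1.2·13070 / (45.7·2.2) = 155.9976…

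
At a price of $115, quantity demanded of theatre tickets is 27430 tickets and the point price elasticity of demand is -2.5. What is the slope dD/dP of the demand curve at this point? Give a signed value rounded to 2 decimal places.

Ed = (dD/dP)·(P/D) ⇒ dD/dP = Ed·D/P = (-2.5)·27430/115 = -596.3043…

-596.30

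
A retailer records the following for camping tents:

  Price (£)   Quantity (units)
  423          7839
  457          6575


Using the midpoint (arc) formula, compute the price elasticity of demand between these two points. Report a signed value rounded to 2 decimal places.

-2.27

%ΔQ = (6575 − 7839) / [(7839 + 6575)/2] = -1264/7207 = -0.175385…
%ΔP = (457 − 423) / [(423 + 457)/2] = 34/440 = 0.077272…
Arc Ed = %ΔQ / %ΔP = (-1264/7207) / (34/440) = -2.2696…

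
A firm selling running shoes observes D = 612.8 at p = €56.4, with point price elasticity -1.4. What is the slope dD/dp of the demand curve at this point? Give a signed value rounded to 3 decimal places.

Ed = (dD/dp)·(p/D) ⇒ dD/dp = Ed·D/p = (-1.4)·612.8/56.4 = -15.21134…

-15.211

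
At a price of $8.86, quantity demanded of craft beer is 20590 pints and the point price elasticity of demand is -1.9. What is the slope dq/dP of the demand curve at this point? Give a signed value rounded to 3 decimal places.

-4415.463

Ed = (dq/dP)·(P/q) ⇒ dq/dP = Ed·q/P = (-1.9)·20590/8.86 = -4415.46275…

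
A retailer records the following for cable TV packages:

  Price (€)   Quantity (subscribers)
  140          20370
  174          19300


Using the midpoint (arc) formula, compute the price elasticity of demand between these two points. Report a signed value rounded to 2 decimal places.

%ΔQ = (19300 − 20370) / [(20370 + 19300)/2] = -1070/19835 = -0.053945…
%ΔP = (174 − 140) / [(140 + 174)/2] = 34/157 = 0.216560…
Arc Ed = %ΔQ / %ΔP = (-1070/19835) / (34/157) = -0.2490…

-0.25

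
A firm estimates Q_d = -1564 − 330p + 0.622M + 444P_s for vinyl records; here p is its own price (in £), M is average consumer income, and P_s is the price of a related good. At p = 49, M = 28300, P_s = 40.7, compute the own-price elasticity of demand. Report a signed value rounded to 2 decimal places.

At the given values, Q_d = -1564 − 330(49) + 0.622(28300) + 444(40.7) = 17939.4.
∂Q_d/∂p = −330.
E = (-330) × (49/17939.4) = -0.9013…

-0.90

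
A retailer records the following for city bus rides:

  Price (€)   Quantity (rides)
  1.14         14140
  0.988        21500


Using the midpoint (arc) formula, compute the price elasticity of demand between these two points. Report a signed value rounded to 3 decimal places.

%ΔQ = (21500 − 14140) / [(14140 + 21500)/2] = 7360/17820 = 0.413019…
%ΔP = (0.988 − 1.14) / [(1.14 + 0.988)/2] = -0.152/1.064 = -0.142857…
Arc Ed = %ΔQ / %ΔP = (7360/17820) / (-0.152/1.064) = -2.89113…

-2.891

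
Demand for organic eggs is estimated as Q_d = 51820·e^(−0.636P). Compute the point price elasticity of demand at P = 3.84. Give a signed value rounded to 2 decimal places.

dQ_d/dP = −0.636·Q_d = -2866.18. At P = 3.84, Q_d = 4506.57.
Ed = (dQ_d/dP)·(P/Q_d) = (-2866.18) × (3.84/4506.57) = -2.4422…

-2.44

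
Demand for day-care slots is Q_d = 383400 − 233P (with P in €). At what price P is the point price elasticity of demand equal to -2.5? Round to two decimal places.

Ed = −233P/(383400 − 233P). Set this equal to -2.5:
233P = 2.5·(383400 − 233P) ⇒ 233P(1 + 2.5) = 2.5·383400
P = 2.5·383400 / (233·3.5) = 1175.3525…

1175.35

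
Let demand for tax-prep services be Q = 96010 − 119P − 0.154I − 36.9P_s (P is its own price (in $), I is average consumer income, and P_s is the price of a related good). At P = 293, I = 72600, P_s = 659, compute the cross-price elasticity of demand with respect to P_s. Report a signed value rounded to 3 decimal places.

-0.948

At the given values, Q = 96010 − 119(293) − 0.154(72600) − 36.9(659) = 25645.5.
∂Q/∂P_s = -36.9.
E = (-36.9) × (659/25645.5) = -0.94820…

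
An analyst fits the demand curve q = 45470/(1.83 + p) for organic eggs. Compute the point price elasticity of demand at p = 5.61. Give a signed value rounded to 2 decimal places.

dq/dp = −45470/(1.83 + p)² = -821.446. At p = 5.61, q = 6111.56.
Ed = (dq/dp)·(p/q) = (-821.446) × (5.61/6111.56) = -0.7540…

-0.75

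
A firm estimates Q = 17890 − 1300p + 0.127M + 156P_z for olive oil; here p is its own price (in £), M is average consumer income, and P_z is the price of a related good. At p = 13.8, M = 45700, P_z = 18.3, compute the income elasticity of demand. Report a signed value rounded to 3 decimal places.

At the given values, Q = 17890 − 1300(13.8) + 0.127(45700) + 156(18.3) = 8608.7.
∂Q/∂M = 0.127.
E = (0.127) × (45700/8608.7) = 0.67419…

0.674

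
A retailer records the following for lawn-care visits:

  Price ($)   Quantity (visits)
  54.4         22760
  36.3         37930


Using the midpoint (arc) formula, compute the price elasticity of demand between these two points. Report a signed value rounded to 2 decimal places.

-1.25

%ΔQ = (37930 − 22760) / [(22760 + 37930)/2] = 15170/30345 = 0.499917…
%ΔP = (36.3 − 54.4) / [(54.4 + 36.3)/2] = -18.1/45.35 = -0.399117…
Arc Ed = %ΔQ / %ΔP = (15170/30345) / (-18.1/45.35) = -1.2525…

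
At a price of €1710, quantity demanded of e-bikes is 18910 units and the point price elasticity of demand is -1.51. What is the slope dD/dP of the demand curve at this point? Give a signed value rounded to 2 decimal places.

Ed = (dD/dP)·(P/D) ⇒ dD/dP = Ed·D/P = (-1.51)·18910/1710 = -16.6983…

-16.70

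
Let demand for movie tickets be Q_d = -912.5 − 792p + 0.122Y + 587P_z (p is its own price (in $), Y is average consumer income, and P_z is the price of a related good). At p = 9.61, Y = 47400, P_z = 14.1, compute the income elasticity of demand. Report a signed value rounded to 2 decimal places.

1.04

At the given values, Q_d = -912.5 − 792(9.61) + 0.122(47400) + 587(14.1) = 5535.88.
∂Q_d/∂Y = 0.122.
E = (0.122) × (47400/5535.88) = 1.0446…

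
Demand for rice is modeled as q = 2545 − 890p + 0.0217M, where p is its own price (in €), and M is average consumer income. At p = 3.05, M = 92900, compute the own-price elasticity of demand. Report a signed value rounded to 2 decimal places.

-1.47

At the given values, q = 2545 − 890(3.05) + 0.0217(92900) = 1846.43.
∂q/∂p = −890.
E = (-890) × (3.05/1846.43) = -1.4701…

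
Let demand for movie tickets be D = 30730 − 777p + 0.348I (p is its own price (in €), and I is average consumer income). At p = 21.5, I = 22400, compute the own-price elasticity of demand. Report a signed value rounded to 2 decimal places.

At the given values, D = 30730 − 777(21.5) + 0.348(22400) = 21819.7.
∂D/∂p = −777.
E = (-777) × (21.5/21819.7) = -0.7656…

-0.77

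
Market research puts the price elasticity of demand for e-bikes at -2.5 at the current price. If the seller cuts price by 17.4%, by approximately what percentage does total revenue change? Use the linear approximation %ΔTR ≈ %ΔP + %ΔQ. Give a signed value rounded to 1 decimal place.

%ΔQ ≈ Ed × %ΔP = (-2.5) × (-17.4%) = +43.5000%
%ΔTR ≈ %ΔP + %ΔQ = (-17.4%) + (+43.5000%) = +26.1000%

+26.1%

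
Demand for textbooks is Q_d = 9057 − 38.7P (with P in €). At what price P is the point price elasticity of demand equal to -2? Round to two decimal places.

Ed = −38.7P/(9057 − 38.7P). Set this equal to -2:
38.7P = 2·(9057 − 38.7P) ⇒ 38.7P(1 + 2) = 2·9057
P = 2·9057 / (38.7·3) = 156.0206…

156.02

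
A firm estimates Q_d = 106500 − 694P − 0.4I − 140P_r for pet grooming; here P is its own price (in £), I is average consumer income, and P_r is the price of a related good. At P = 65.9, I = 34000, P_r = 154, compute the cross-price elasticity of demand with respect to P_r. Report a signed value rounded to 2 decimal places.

At the given values, Q_d = 106500 − 694(65.9) − 0.4(34000) − 140(154) = 25605.4.
∂Q_d/∂P_r = -140.
E = (-140) × (154/25605.4) = -0.8420…

-0.84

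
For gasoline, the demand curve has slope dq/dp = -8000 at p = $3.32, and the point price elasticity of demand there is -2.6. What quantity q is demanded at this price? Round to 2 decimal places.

10215.38

Ed = (dq/dp)·(p/q) ⇒ q = (dq/dp)·p/Ed = (-8000)·3.32/(-2.6) = 10215.3846…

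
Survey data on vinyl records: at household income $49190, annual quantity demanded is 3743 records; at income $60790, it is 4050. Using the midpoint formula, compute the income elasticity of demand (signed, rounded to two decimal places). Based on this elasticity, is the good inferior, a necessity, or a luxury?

0.37; necessity

%ΔQ = (4050 − 3743)/[( 3743 + 4050)/2] = 307/3896.5 = 0.078788…
%ΔIncome = (60790 − 49190)/[( 49190 + 60790)/2] = 11600/54990 = 0.210947…
E_income = (307/3896.5) / (11600/54990) = 0.3734…
0 < E_income < 1 ⇒ normal good, necessity.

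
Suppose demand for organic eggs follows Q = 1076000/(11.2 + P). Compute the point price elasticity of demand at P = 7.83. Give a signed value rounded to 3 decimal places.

dQ/dP = −1076000/(11.2 + P)² = -2971.22. At P = 7.83, Q = 56542.3.
Ed = (dQ/dP)·(P/Q) = (-2971.22) × (7.83/56542.3) = -0.41145…

-0.411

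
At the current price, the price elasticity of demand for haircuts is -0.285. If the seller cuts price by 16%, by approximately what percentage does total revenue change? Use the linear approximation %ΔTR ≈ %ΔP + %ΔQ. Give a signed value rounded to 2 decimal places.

%ΔQ ≈ Ed × %ΔP = (-0.285) × (-16%) = +4.5600%
%ΔTR ≈ %ΔP + %ΔQ = (-16%) + (+4.5600%) = -11.4400%

-11.44%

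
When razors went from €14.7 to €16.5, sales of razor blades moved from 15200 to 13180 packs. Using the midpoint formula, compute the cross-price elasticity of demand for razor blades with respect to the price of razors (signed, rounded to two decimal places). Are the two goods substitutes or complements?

-1.23; complements

%ΔQ_{razor blades} = (13180 − 15200)/avg = -2020/14190 = -0.142353…
%ΔP_{razors} = (16.5 − 14.7)/avg = 1.8/15.6 = 0.115384…
E_cross = (-2020/14190) / (1.8/15.6) = -1.2337…
E_cross < 0 ⇒ the goods are complements.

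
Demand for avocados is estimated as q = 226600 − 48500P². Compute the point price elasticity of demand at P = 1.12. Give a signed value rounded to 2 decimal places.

-0.73

dq/dP = −2·48500·P = -108640. At P = 1.12, q = 165761.6.
Ed = (dq/dP)·(P/q) = (-108640) × (1.12/165761.6) = -0.7340…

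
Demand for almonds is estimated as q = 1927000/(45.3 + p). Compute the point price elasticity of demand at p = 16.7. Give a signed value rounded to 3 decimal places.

dq/dp = −1927000/(45.3 + p)² = -501.301. At p = 16.7, q = 31080.6.
Ed = (dq/dp)·(p/q) = (-501.301) × (16.7/31080.6) = -0.26935…

-0.269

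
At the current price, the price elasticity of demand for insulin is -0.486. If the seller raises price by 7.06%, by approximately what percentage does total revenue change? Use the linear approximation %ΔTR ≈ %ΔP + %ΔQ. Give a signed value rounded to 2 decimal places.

%ΔQ ≈ Ed × %ΔP = (-0.486) × (+7.06%) = -3.4312%
%ΔTR ≈ %ΔP + %ΔQ = (+7.06%) + (-3.4312%) = +3.6288%

+3.63%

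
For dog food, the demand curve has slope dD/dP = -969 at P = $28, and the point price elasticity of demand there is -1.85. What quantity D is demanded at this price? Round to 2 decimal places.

14665.95

Ed = (dD/dP)·(P/D) ⇒ D = (dD/dP)·P/Ed = (-969)·28/(-1.85) = 14665.9459…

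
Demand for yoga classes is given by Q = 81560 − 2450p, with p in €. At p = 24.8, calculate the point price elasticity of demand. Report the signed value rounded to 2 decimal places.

dQ/dp = −2450. At p = 24.8, Q = 81560 − 2450(24.8) = 20800.
Ed = (dQ/dp)·(p/Q) = −2450 × (24.8/20800) = -2.9211…

-2.92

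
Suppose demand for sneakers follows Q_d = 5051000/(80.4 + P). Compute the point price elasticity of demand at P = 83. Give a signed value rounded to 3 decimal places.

-0.508

dQ_d/dP = −5051000/(80.4 + P)² = -189.179. At P = 83, Q_d = 30911.9.
Ed = (dQ_d/dP)·(P/Q_d) = (-189.179) × (83/30911.9) = -0.50795…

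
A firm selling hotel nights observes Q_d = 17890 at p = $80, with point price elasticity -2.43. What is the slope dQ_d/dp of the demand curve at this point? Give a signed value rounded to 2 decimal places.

Ed = (dQ_d/dp)·(p/Q_d) ⇒ dQ_d/dp = Ed·Q_d/p = (-2.43)·17890/80 = -543.4087…

-543.41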